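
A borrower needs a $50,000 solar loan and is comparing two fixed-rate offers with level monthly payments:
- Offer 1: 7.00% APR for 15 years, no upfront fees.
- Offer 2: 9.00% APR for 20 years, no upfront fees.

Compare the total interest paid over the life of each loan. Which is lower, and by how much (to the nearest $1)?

Offer 1 by $27,073

Offer 1: monthly rate = 7%/12 = 0.0058333; payment = 50,000 × 0.0058333 / (1 − (1+0.0058333)^−180) = $449.41.
Total interest on Offer 1 = 180 × $449.41 − $50,000 = $30,893.80.
Offer 2: at 9.00% the monthly rate is 0.0075000, so the payment is 50,000 × 0.0075000 / (1 − 1.0075000^−240) = $449.86.
Total interest on Offer 2 = 240 × $449.86 − $50,000 = $57,966.40.
Offer 1 is lower by $27,072.60.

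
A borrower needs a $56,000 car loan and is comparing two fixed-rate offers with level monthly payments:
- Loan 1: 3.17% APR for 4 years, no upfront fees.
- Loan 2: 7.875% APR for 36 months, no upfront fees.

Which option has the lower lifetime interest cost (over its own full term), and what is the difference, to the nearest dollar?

Loan 1: monthly rate = 3.17%/12 = 0.0026417; payment = 56,000 × 0.0026417 / (1 − (1+0.0026417)^−48) = $1,243.73.
Total interest on Loan 1 = 48 × $1,243.73 − $56,000 = $3,699.04.
Loan 2: at 7.875% the monthly rate is 0.0065625, so the payment is 56,000 × 0.0065625 / (1 − 1.0065625^−36) = $1,751.61.
Total interest on Loan 2 = 36 × $1,751.61 − $56,000 = $7,057.96.
Loan 1 is lower by $3,358.92.

Loan 1 by $3,359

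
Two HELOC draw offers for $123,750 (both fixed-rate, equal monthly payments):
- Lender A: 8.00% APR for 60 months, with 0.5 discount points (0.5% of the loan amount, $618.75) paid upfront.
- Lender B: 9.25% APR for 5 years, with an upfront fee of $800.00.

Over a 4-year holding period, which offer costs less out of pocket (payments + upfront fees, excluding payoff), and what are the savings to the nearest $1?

Lender A by $3,766

Lender A: at 8.00% the monthly rate is 0.0066667, so the payment is 123,750 × 0.0066667 / (1 − 1.0066667^−60) = $2,509.20.
Lender B: monthly rate = 9.25%/12 = 0.0077083; payment = 123,750 × 0.0077083 / (1 − (1+0.0077083)^−60) = $2,583.89.
Over 48 months: Lender A costs 48 × $2,509.20 + $618.75 = $121,060.35; Lender B costs 48 × $2,583.89 + $800.00 = $124,826.72.
Lender A is cheaper by $124,826.72 − $121,060.35 = $3,766.37.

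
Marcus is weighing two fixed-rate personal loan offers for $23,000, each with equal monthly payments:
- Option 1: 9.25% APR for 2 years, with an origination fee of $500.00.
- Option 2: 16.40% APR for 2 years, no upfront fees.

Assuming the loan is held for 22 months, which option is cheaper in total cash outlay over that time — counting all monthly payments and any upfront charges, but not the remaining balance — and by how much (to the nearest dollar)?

Option 1 by $1,198

Option 1: at 9.25% the monthly rate is 0.0077083, so the payment is 23,000 × 0.0077083 / (1 − 1.0077083^−24) = $1,053.39.
Option 2: at 16.40% the monthly rate is 0.0136667, so the payment is 23,000 × 0.0136667 / (1 − 1.0136667^−24) = $1,130.55.
Over 22 months: Option 1 costs 22 × $1,053.39 + $500.00 = $23,674.58; Option 2 costs 22 × $1,130.55 = $24,872.10.
Option 1 is cheaper by $24,872.10 − $23,674.58 = $1,197.52.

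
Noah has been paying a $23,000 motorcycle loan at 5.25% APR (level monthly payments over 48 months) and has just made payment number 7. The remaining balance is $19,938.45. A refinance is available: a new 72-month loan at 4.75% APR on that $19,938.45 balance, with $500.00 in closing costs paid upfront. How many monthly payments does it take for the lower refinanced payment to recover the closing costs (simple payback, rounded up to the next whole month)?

Current payment = 23,000 × 5.25%/12 / (1 − (1+0.0043750)^−48) = $532.28.
Refinanced payment = 19,938.45 × 0.0039583 / (1 − (1+0.0039583)^−72) = $318.80.
Monthly savings = $532.28 − $318.80 = $213.48.
Break-even = $500.00 / $213.48 = 2.34 → 3 months.

3 months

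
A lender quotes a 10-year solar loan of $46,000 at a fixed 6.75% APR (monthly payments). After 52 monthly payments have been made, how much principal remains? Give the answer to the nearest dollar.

$29,777

With monthly rate i = 6.75%/12 = 0.0056250, the balance after k of n payments is P · [(1+i)^n − (1+i)^k] / [(1+i)^n − 1].
(1+0.0056250)^120 = 1.96032182 and (1+0.0056250)^52 = 1.33867513, so the balance is 46,000 × (1.96032182 − 1.33867513) / (1.96032182 − 1) = $29,777.25.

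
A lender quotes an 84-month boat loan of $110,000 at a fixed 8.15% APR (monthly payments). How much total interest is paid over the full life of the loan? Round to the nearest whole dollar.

At 8.15% the monthly rate is 0.0067917, so the payment is 110,000 × 0.0067917 / (1 − 1.0067917^−84) = $1,722.72.
Total paid = 84 × $1,722.72 = $144,708.48; interest = $144,708.48 − $110,000 = $34,708.48.

$34,708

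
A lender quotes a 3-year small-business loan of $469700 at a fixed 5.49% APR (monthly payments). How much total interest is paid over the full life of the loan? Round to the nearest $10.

$40,810

At 5.49% the monthly rate is 0.0045750, so the payment is 469,700 × 0.0045750 / (1 − 1.0045750^−36) = $14,180.90.
Total paid = 36 × $14,180.90 = $510,512.40; interest = $510,512.40 − $469,700 = $40,812.40.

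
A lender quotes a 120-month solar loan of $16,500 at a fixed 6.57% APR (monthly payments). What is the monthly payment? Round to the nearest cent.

$187.94

At 6.57% the monthly rate is 0.0054750, so the payment is 16,500 × 0.0054750 / (1 − 1.0054750^−120) = $187.94.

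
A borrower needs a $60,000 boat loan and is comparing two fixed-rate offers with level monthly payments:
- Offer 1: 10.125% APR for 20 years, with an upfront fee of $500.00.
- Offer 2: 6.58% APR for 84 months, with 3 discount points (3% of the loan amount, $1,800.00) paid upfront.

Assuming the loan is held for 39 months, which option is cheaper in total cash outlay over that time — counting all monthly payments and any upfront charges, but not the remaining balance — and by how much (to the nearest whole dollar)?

Offer 1 by $13,363

Offer 1: monthly rate = 10.125%/12 = 0.0084375; payment = 60,000 × 0.0084375 / (1 − (1+0.0084375)^−240) = $583.99.
Offer 2: at 6.58% the monthly rate is 0.0054833, so the payment is 60,000 × 0.0054833 / (1 − 1.0054833^−84) = $893.29.
Over 39 months: Offer 1 costs 39 × $583.99 + $500.00 = $23,275.61; Offer 2 costs 39 × $893.29 + $1,800.00 = $36,638.31.
Offer 1 is cheaper by $36,638.31 − $23,275.61 = $13,362.70.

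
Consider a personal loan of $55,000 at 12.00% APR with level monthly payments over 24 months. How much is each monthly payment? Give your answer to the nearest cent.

At 12.00% the monthly rate is 0.0100000, so the payment is 55,000 × 0.0100000 / (1 − 1.0100000^−24) = $2,589.04.

$2,589.04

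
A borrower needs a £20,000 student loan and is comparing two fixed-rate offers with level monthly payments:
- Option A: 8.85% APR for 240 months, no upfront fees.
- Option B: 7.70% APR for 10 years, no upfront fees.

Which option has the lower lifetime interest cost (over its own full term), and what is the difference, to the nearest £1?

Option A: at 8.85% the monthly rate is 0.0073750, so the payment is 20,000 × 0.0073750 / (1 − 1.0073750^−240) = £178.02.
Total interest on Option A = 240 × £178.02 − £20,000 = £22,724.80.
Option B: at 7.70% the monthly rate is 0.0064167, so the payment is 20,000 × 0.0064167 / (1 − 1.0064167^−120) = £239.50.
Total interest on Option B = 120 × £239.50 − £20,000 = £8,740.00.
Option B is lower by £13,984.80.

Option B by £13,985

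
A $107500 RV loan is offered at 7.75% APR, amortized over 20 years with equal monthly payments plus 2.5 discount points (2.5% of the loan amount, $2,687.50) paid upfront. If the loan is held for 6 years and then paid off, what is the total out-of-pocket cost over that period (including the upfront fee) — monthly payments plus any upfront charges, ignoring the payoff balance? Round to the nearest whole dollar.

Monthly rate = 7.75%/12 = 0.0064583; payment = 107,500 × 0.0064583 / (1 − (1+0.0064583)^−240) = $882.52.
Total outlay = 72 × $882.52 + $2,687.50 = $66,228.94.

$66,229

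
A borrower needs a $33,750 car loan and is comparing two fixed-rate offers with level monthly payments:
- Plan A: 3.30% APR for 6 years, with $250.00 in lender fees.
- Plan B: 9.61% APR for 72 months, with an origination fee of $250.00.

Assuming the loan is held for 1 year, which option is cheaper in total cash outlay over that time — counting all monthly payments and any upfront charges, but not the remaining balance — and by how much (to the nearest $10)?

Plan A by $1,220

Plan A: at 3.30% the monthly rate is 0.0027500, so the payment is 33,750 × 0.0027500 / (1 − 1.0027500^−72) = $517.33.
Plan B: at 9.61% the monthly rate is 0.0080083, so the payment is 33,750 × 0.0080083 / (1 − 1.0080083^−72) = $618.63.
Over 12 months: Plan A costs 12 × $517.33 + $250.00 = $6,457.96; Plan B costs 12 × $618.63 + $250.00 = $7,673.56.
Plan A is cheaper by $7,673.56 − $6,457.96 = $1,215.60.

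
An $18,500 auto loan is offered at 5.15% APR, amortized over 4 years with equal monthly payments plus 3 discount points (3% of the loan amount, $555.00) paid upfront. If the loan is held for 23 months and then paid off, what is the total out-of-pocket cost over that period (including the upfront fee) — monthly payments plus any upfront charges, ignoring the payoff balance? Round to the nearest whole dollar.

Monthly rate = 5.15%/12 = 0.0042917; payment = 18,500 × 0.0042917 / (1 − (1+0.0042917)^−48) = $427.30.
Total outlay = 23 × $427.30 + $555.00 = $10,382.90.

$10,383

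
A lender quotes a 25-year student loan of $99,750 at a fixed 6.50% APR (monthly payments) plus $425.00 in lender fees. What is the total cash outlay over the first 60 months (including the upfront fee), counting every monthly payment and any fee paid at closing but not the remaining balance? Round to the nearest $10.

Monthly rate = 6.5%/12 = 0.0054167; payment = 99,750 × 0.0054167 / (1 − (1+0.0054167)^−300) = $673.52.
Total outlay = 60 × $673.52 + $425.00 = $40,836.20.

$40,840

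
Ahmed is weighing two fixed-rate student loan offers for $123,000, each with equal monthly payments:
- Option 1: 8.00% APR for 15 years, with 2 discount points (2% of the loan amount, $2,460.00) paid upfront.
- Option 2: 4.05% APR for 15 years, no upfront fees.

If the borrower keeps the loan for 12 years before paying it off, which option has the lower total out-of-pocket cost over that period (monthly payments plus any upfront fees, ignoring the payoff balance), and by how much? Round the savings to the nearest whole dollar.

Option 1: at 8.00% the monthly rate is 0.0066667, so the payment is 123,000 × 0.0066667 / (1 − 1.0066667^−180) = $1,175.45.
Option 2: monthly rate = 4.05%/12 = 0.0033750; payment = 123,000 × 0.0033750 / (1 − (1+0.0033750)^−180) = $912.90.
Over 144 months: Option 1 costs 144 × $1,175.45 + $2,460.00 = $171,724.80; Option 2 costs 144 × $912.90 = $131,457.60.
Option 2 is cheaper by $171,724.80 − $131,457.60 = $40,267.20.

Option 2 by $40,267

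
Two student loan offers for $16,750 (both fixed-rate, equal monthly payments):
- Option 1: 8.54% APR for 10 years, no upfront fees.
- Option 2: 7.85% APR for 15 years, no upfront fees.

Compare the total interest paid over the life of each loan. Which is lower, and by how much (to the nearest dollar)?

Option 1: monthly rate = 8.54%/12 = 0.0071167; payment = 16,750 × 0.0071167 / (1 − (1+0.0071167)^−120) = $208.03.
Total interest on Option 1 = 120 × $208.03 − $16,750 = $8,213.60.
Option 2: at 7.85% the monthly rate is 0.0065417, so the payment is 16,750 × 0.0065417 / (1 − 1.0065417^−180) = $158.62.
Total interest on Option 2 = 180 × $158.62 − $16,750 = $11,801.60.
Option 1 is lower by $3,588.00.

Option 1 by $3,588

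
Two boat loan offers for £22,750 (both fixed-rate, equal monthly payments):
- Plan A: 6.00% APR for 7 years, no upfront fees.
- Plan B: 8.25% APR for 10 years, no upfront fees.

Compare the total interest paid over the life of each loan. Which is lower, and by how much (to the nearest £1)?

Plan A: monthly rate = 6%/12 = 0.0050000; payment = 22,750 × 0.0050000 / (1 − (1+0.0050000)^−84) = £332.34.
Total interest on Plan A = 84 × £332.34 − £22,750 = £5,166.56.
Plan B: monthly rate = 8.25%/12 = 0.0068750; payment = 22,750 × 0.0068750 / (1 − (1+0.0068750)^−120) = £279.03.
Total interest on Plan B = 120 × £279.03 − £22,750 = £10,733.60.
Plan A is lower by £5,567.04.

Plan A by £5,567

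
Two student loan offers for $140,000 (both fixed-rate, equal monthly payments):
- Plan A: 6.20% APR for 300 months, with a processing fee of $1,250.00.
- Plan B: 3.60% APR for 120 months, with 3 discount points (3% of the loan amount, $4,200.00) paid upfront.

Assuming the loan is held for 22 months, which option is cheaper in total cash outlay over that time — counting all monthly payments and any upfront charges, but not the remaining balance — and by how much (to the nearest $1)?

Plan A by $13,329

Plan A: at 6.20% the monthly rate is 0.0051667, so the payment is 140,000 × 0.0051667 / (1 − 1.0051667^−300) = $919.21.
Plan B: at 3.60% the monthly rate is 0.0030000, so the payment is 140,000 × 0.0030000 / (1 − 1.0030000^−120) = $1,390.97.
Over 22 months: Plan A costs 22 × $919.21 + $1,250.00 = $21,472.62; Plan B costs 22 × $1,390.97 + $4,200.00 = $34,801.34.
Plan A is cheaper by $34,801.34 − $21,472.62 = $13,328.72.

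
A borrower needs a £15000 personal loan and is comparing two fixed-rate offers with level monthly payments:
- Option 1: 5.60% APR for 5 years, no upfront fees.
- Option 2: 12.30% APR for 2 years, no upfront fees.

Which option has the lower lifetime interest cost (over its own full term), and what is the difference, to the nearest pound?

Option 1: monthly rate = 5.6%/12 = 0.0046667; payment = 15,000 × 0.0046667 / (1 − (1+0.0046667)^−60) = £287.21.
Total interest on Option 1 = 60 × £287.21 − £15,000 = £2,232.60.
Option 2: at 12.30% the monthly rate is 0.0102500, so the payment is 15,000 × 0.0102500 / (1 − 1.0102500^−24) = £708.21.
Total interest on Option 2 = 24 × £708.21 − £15,000 = £1,997.04.
Option 2 is lower by £235.56.

Option 2 by £236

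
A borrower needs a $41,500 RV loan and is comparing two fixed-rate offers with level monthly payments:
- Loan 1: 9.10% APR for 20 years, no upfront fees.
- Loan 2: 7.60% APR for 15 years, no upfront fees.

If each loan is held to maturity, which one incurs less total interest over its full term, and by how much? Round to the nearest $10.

Loan 2 by $20,580

Loan 1: at 9.10% the monthly rate is 0.0075833, so the payment is 41,500 × 0.0075833 / (1 − 1.0075833^−240) = $376.06.
Total interest on Loan 1 = 240 × $376.06 − $41,500 = $48,754.40.
Loan 2: monthly rate = 7.6%/12 = 0.0063333; payment = 41,500 × 0.0063333 / (1 − (1+0.0063333)^−180) = $387.07.
Total interest on Loan 2 = 180 × $387.07 − $41,500 = $28,172.60.
Loan 2 is lower by $20,581.80.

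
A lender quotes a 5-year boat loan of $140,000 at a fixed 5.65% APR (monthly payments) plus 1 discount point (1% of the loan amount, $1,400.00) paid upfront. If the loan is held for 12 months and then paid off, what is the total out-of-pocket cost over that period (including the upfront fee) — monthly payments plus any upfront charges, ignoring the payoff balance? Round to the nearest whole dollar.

$33,606

At 5.65% the monthly rate is 0.0047083, so the payment is 140,000 × 0.0047083 / (1 − 1.0047083^−60) = $2,683.87.
Total outlay = 12 × $2,683.87 + $1,400.00 = $33,606.44.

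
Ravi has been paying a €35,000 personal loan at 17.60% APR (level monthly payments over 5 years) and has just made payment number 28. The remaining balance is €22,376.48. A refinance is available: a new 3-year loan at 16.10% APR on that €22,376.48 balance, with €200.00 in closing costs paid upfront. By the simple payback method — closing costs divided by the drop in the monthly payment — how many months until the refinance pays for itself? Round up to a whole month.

3 months

Current payment = 35,000 × 17.6%/12 / (1 − (1+0.0146667)^−60) = €881.17.
Refinanced payment = 22,376.48 × 0.0134167 / (1 − (1+0.0134167)^−36) = €787.80.
Monthly savings = €881.17 − €787.80 = €93.37.
Break-even = €200.00 / €93.37 = 2.14 → 3 months.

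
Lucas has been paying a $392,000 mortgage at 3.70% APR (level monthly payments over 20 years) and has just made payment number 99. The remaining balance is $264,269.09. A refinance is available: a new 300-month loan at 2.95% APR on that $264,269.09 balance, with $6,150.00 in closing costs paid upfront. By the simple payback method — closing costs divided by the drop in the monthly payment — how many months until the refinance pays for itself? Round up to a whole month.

6 months

Current payment = 392,000 × 3.7%/12 / (1 − (1+0.0030833)^−240) = $2,313.93.
Refinanced payment = 264,269.09 × 0.0024583 / (1 − (1+0.0024583)^−300) = $1,246.33.
Monthly savings = $2,313.93 − $1,246.33 = $1,067.60.
Break-even = $6,150.00 / $1,067.60 = 5.76 → 6 months.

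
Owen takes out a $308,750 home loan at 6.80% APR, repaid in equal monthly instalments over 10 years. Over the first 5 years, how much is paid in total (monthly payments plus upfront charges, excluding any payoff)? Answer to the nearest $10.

$213,190

Monthly rate = 6.8%/12 = 0.0056667; payment = 308,750 × 0.0056667 / (1 − (1+0.0056667)^−120) = $3,553.11.
Total outlay = 60 × $3,553.11 = $213,186.60.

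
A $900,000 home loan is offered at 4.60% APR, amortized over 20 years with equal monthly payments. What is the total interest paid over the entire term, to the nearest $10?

$478,210

At 4.60% the monthly rate is 0.0038333, so the payment is 900,000 × 0.0038333 / (1 − 1.0038333^−240) = $5,742.54.
Total paid = 240 × $5,742.54 = $1,378,209.60; interest = $1,378,209.60 − $900,000 = $478,209.60.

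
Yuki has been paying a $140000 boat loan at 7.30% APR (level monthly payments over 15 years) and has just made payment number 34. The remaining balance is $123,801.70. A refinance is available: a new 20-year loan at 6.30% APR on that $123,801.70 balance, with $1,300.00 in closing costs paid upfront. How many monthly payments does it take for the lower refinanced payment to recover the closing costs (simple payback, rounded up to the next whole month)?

Current payment = 140,000 × 7.3%/12 / (1 − (1+0.0060833)^−180) = $1,281.96.
Refinanced payment = 123,801.70 × 0.0052500 / (1 − (1+0.0052500)^−240) = $908.51.
Monthly savings = $1,281.96 − $908.51 = $373.45.
Break-even = $1,300.00 / $373.45 = 3.48 → 4 months.

4 months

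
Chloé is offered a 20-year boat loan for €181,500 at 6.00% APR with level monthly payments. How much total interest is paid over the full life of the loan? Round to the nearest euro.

At 6.00% the monthly rate is 0.0050000, so the payment is 181,500 × 0.0050000 / (1 − 1.0050000^−240) = €1,300.32.
Total paid = 240 × €1,300.32 = €312,076.80; interest = €312,076.80 − €181,500 = €130,576.80.

€130,577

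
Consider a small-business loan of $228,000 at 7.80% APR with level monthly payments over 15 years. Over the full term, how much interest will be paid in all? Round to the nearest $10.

$159,480

Monthly rate = 7.8%/12 = 0.0065000; payment = 228,000 × 0.0065000 / (1 − (1+0.0065000)^−180) = $2,152.64.
Total paid = 180 × $2,152.64 = $387,475.20; interest = $387,475.20 − $228,000 = $159,475.20.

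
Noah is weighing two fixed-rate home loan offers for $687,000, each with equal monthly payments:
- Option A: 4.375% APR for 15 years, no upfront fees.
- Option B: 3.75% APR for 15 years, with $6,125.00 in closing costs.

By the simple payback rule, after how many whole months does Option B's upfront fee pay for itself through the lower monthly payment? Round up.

29 months

Option A: at 4.375% the monthly rate is 0.0036458, so the payment is 687,000 × 0.0036458 / (1 − 1.0036458^−180) = $5,211.72.
Option B: monthly rate = 3.75%/12 = 0.0031250; payment = 687,000 × 0.0031250 / (1 − (1+0.0031250)^−180) = $4,996.02.
Monthly savings = $5,211.72 − $4,996.02 = $215.70.
Break-even = $6,125.00 / $215.70 = 28.40 → 29 months.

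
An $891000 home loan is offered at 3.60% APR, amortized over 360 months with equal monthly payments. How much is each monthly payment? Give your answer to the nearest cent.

$4,050.89

At 3.60% the monthly rate is 0.0030000, so the payment is 891,000 × 0.0030000 / (1 − 1.0030000^−360) = $4,050.89.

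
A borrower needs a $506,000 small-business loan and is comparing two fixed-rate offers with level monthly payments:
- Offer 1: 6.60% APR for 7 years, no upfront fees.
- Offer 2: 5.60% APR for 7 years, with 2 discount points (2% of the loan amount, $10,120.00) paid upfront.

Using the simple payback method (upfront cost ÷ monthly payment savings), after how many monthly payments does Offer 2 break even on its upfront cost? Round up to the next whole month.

42 months

Offer 1: monthly rate = 6.6%/12 = 0.0055000; payment = 506,000 × 0.0055000 / (1 − (1+0.0055000)^−84) = $7,538.34.
Offer 2: monthly rate = 5.6%/12 = 0.0046667; payment = 506,000 × 0.0046667 / (1 − (1+0.0046667)^−84) = $7,295.28.
Monthly savings = $7,538.34 − $7,295.28 = $243.06.
Break-even = $10,120.00 / $243.06 = 41.64 → 42 months.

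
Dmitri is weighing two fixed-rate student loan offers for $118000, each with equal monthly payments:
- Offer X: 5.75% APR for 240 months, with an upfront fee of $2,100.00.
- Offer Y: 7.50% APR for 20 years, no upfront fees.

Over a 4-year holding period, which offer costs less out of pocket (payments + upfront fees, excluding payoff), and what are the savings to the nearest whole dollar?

Offer X: monthly rate = 5.75%/12 = 0.0047917; payment = 118,000 × 0.0047917 / (1 − (1+0.0047917)^−240) = $828.46.
Offer Y: monthly rate = 7.5%/12 = 0.0062500; payment = 118,000 × 0.0062500 / (1 − (1+0.0062500)^−240) = $950.60.
Over 48 months: Offer X costs 48 × $828.46 + $2,100.00 = $41,866.08; Offer Y costs 48 × $950.60 = $45,628.80.
Offer X is cheaper by $45,628.80 − $41,866.08 = $3,762.72.

Offer X by $3,763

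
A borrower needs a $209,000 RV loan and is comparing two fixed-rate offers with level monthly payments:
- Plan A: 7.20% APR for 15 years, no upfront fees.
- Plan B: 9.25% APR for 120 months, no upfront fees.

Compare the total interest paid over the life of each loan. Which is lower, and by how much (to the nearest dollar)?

Plan B by $21,254

Plan A: at 7.20% the monthly rate is 0.0060000, so the payment is 209,000 × 0.0060000 / (1 − 1.0060000^−180) = $1,902.00.
Total interest on Plan A = 180 × $1,902.00 − $209,000 = $133,360.00.
Plan B: at 9.25% the monthly rate is 0.0077083, so the payment is 209,000 × 0.0077083 / (1 − 1.0077083^−120) = $2,675.88.
Total interest on Plan B = 120 × $2,675.88 − $209,000 = $112,105.60.
Plan B is lower by $21,254.40.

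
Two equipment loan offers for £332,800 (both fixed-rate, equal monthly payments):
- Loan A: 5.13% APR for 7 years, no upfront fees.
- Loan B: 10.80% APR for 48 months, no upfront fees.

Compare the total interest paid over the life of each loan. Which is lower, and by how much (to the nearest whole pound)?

Loan A: at 5.13% the monthly rate is 0.0042750, so the payment is 332,800 × 0.0042750 / (1 − 1.0042750^−84) = £4,724.12.
Total interest on Loan A = 84 × £4,724.12 − £332,800 = £64,026.08.
Loan B: monthly rate = 10.8%/12 = 0.0090000; payment = 332,800 × 0.0090000 / (1 − (1+0.0090000)^−48) = £8,569.10.
Total interest on Loan B = 48 × £8,569.10 − £332,800 = £78,516.80.
Loan A is lower by £14,490.72.

Loan A by £14,491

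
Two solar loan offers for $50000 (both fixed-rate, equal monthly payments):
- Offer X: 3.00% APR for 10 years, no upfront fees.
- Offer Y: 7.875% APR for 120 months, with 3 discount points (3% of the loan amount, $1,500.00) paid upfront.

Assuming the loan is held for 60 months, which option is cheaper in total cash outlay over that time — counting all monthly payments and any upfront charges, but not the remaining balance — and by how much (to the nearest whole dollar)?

Offer X: at 3.00% the monthly rate is 0.0025000, so the payment is 50,000 × 0.0025000 / (1 − 1.0025000^−120) = $482.80.
Offer Y: at 7.875% the monthly rate is 0.0065625, so the payment is 50,000 × 0.0065625 / (1 − 1.0065625^−120) = $603.34.
Over 60 months: Offer X costs 60 × $482.80 = $28,968.00; Offer Y costs 60 × $603.34 + $1,500.00 = $37,700.40.
Offer X is cheaper by $37,700.40 − $28,968.00 = $8,732.40.

Offer X by $8,732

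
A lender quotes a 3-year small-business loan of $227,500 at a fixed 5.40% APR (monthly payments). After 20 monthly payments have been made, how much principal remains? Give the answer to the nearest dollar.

$105,662

With monthly rate i = 5.4%/12 = 0.0045000, the balance after k of n payments is P · [(1+i)^n − (1+i)^k] / [(1+i)^n − 1].
(1+0.0045000)^36 = 1.17543300 and (1+0.0045000)^20 = 1.09395340, so the balance is 227,500 × (1.17543300 − 1.09395340) / (1.17543300 − 1) = $105,662.04.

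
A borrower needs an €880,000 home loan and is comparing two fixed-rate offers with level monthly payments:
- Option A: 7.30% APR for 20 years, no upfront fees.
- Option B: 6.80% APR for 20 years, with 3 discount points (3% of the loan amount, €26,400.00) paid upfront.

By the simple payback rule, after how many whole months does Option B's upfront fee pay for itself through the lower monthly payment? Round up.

Option A: at 7.30% the monthly rate is 0.0060833, so the payment is 880,000 × 0.0060833 / (1 − 1.0060833^−240) = €6,981.99.
Option B: monthly rate = 6.8%/12 = 0.0056667; payment = 880,000 × 0.0056667 / (1 − (1+0.0056667)^−240) = €6,717.39.
Monthly savings = €6,981.99 − €6,717.39 = €264.60.
Break-even = €26,400.00 / €264.60 = 99.77 → 100 months.

100 months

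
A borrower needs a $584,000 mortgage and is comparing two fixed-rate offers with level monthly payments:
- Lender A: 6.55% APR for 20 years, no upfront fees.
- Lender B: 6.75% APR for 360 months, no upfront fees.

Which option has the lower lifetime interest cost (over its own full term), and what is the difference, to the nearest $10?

Lender A by $314,490

Lender A: at 6.55% the monthly rate is 0.0054583, so the payment is 584,000 × 0.0054583 / (1 − 1.0054583^−240) = $4,371.36.
Total interest on Lender A = 240 × $4,371.36 − $584,000 = $465,126.40.
Lender B: monthly rate = 6.75%/12 = 0.0056250; payment = 584,000 × 0.0056250 / (1 − (1+0.0056250)^−360) = $3,787.81.
Total interest on Lender B = 360 × $3,787.81 − $584,000 = $779,611.60.
Lender A is lower by $314,485.20.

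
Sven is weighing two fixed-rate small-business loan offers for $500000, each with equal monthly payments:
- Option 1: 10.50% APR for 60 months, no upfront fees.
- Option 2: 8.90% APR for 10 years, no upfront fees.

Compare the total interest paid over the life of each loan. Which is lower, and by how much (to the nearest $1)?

Option 1 by $111,994

Option 1: monthly rate = 10.5%/12 = 0.0087500; payment = 500,000 × 0.0087500 / (1 − (1+0.0087500)^−60) = $10,746.95.
Total interest on Option 1 = 60 × $10,746.95 − $500,000 = $144,817.00.
Option 2: monthly rate = 8.9%/12 = 0.0074167; payment = 500,000 × 0.0074167 / (1 − (1+0.0074167)^−120) = $6,306.76.
Total interest on Option 2 = 120 × $6,306.76 − $500,000 = $256,811.20.
Option 1 is lower by $111,994.20.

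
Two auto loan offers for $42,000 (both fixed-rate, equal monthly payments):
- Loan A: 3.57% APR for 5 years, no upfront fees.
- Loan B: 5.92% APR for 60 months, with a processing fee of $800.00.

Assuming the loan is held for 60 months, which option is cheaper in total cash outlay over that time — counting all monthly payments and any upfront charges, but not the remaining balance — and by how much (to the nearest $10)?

Loan A by $3,500

Loan A: at 3.57% the monthly rate is 0.0029750, so the payment is 42,000 × 0.0029750 / (1 − 1.0029750^−60) = $765.37.
Loan B: monthly rate = 5.92%/12 = 0.0049333; payment = 42,000 × 0.0049333 / (1 − (1+0.0049333)^−60) = $810.42.
Over 60 months: Loan A costs 60 × $765.37 = $45,922.20; Loan B costs 60 × $810.42 + $800.00 = $49,425.20.
Loan A is cheaper by $49,425.20 − $45,922.20 = $3,503.00.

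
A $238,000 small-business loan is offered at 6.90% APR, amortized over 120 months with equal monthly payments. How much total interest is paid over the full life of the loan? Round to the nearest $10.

Monthly rate = 6.9%/12 = 0.0057500; payment = 238,000 × 0.0057500 / (1 − (1+0.0057500)^−120) = $2,751.13.
Total paid = 120 × $2,751.13 = $330,135.60; interest = $330,135.60 − $238,000 = $92,135.60.

$92,140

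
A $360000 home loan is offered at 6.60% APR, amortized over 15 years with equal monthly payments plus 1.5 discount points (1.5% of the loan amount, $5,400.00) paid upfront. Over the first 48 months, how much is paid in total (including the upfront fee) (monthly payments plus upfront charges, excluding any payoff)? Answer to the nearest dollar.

Monthly rate = 6.6%/12 = 0.0055000; payment = 360,000 × 0.0055000 / (1 − (1+0.0055000)^−180) = $3,155.81.
Total outlay = 48 × $3,155.81 + $5,400.00 = $156,878.88.

$156,879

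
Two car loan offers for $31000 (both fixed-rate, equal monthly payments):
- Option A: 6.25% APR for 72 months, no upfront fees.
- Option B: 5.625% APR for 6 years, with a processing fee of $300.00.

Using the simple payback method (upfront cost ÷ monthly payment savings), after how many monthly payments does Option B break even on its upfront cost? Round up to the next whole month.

33 months

Option A: at 6.25% the monthly rate is 0.0052083, so the payment is 31,000 × 0.0052083 / (1 − 1.0052083^−72) = $517.43.
Option B: monthly rate = 5.625%/12 = 0.0046875; payment = 31,000 × 0.0046875 / (1 − (1+0.0046875)^−72) = $508.29.
Monthly savings = $517.43 − $508.29 = $9.14.
Break-even = $300.00 / $9.14 = 32.82 → 33 months.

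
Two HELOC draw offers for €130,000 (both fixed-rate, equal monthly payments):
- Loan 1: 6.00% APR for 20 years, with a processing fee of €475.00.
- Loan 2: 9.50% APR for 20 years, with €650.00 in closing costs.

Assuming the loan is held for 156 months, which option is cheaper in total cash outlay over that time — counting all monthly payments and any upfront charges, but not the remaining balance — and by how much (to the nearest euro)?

Loan 1: at 6.00% the monthly rate is 0.0050000, so the payment is 130,000 × 0.0050000 / (1 − 1.0050000^−240) = €931.36.
Loan 2: monthly rate = 9.5%/12 = 0.0079167; payment = 130,000 × 0.0079167 / (1 − (1+0.0079167)^−240) = €1,211.77.
Over 156 months: Loan 1 costs 156 × €931.36 + €475.00 = €145,767.16; Loan 2 costs 156 × €1,211.77 + €650.00 = €189,686.12.
Loan 1 is cheaper by €189,686.12 − €145,767.16 = €43,918.96.

Loan 1 by €43,919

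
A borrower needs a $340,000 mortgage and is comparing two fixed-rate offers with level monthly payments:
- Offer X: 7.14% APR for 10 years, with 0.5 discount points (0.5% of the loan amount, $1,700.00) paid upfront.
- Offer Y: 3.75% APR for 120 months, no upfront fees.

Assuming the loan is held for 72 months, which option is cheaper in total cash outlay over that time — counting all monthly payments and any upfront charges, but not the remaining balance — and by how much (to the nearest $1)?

Offer Y by $42,753

Offer X: at 7.14% the monthly rate is 0.0059500, so the payment is 340,000 × 0.0059500 / (1 − 1.0059500^−120) = $3,972.26.
Offer Y: monthly rate = 3.75%/12 = 0.0031250; payment = 340,000 × 0.0031250 / (1 − (1+0.0031250)^−120) = $3,402.08.
Over 72 months: Offer X costs 72 × $3,972.26 + $1,700.00 = $287,702.72; Offer Y costs 72 × $3,402.08 = $244,949.76.
Offer Y is cheaper by $287,702.72 − $244,949.76 = $42,752.96.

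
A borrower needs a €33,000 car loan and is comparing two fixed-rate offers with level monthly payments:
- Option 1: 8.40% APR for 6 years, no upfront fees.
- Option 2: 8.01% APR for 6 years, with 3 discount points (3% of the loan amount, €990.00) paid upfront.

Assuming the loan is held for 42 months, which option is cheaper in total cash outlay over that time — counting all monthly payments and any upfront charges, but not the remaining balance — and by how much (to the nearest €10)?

Option 1 by €730

Option 1: monthly rate = 8.4%/12 = 0.0070000; payment = 33,000 × 0.0070000 / (1 − (1+0.0070000)^−72) = €585.06.
Option 2: at 8.01% the monthly rate is 0.0066750, so the payment is 33,000 × 0.0066750 / (1 − 1.0066750^−72) = €578.76.
Over 42 months: Option 1 costs 42 × €585.06 = €24,572.52; Option 2 costs 42 × €578.76 + €990.00 = €25,297.92.
Option 1 is cheaper by €25,297.92 − €24,572.52 = €725.40.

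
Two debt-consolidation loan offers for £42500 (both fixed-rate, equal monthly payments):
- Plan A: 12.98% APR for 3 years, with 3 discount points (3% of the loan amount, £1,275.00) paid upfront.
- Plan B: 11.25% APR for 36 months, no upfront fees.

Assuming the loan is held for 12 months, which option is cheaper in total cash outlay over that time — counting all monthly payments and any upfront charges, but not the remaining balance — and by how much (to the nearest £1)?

Plan B by £1,697

Plan A: monthly rate = 12.98%/12 = 0.0108167; payment = 42,500 × 0.0108167 / (1 − (1+0.0108167)^−36) = £1,431.58.
Plan B: at 11.25% the monthly rate is 0.0093750, so the payment is 42,500 × 0.0093750 / (1 − 1.0093750^−36) = £1,396.43.
Over 12 months: Plan A costs 12 × £1,431.58 + £1,275.00 = £18,453.96; Plan B costs 12 × £1,396.43 = £16,757.16.
Plan B is cheaper by £18,453.96 − £16,757.16 = £1,696.80.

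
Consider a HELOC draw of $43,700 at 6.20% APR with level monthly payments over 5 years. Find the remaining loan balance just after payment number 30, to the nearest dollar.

$23,536

With monthly rate i = 6.2%/12 = 0.0051667, the balance after k of n payments is P · [(1+i)^n − (1+i)^k] / [(1+i)^n − 1].
(1+0.0051667)^60 = 1.36233742 and (1+0.0051667)^30 = 1.16719211, so the balance is 43,700 × (1.36233742 − 1.16719211) / (1.36233742 − 1) = $23,535.66.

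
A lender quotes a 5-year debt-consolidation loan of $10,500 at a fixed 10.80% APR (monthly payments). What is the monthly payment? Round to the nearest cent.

At 10.80% the monthly rate is 0.0090000, so the payment is 10,500 × 0.0090000 / (1 − 1.0090000^−60) = $227.25.

$227.25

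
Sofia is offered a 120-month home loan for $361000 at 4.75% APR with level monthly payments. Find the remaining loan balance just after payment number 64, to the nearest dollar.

With monthly rate i = 4.75%/12 = 0.0039583, the balance after k of n payments is P · [(1+i)^n − (1+i)^k] / [(1+i)^n − 1].
(1+0.0039583)^120 = 1.60650718 and (1+0.0039583)^64 = 1.28766856, so the balance is 361,000 × (1.60650718 − 1.28766856) / (1.60650718 − 1) = $189,776.39.

$189,776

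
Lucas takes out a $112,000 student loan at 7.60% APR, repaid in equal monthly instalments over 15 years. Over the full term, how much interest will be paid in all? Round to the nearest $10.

$76,030

Monthly rate = 7.6%/12 = 0.0063333; payment = 112,000 × 0.0063333 / (1 − (1+0.0063333)^−180) = $1,044.63.
Total paid = 180 × $1,044.63 = $188,033.40; interest = $188,033.40 − $112,000 = $76,033.40.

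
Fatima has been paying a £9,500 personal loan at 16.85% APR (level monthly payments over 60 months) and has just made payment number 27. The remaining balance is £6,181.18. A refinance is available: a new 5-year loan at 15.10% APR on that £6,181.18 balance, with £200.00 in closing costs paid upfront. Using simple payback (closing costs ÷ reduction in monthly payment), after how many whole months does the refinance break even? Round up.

3 months

Current payment = 9,500 × 16.85%/12 / (1 − (1+0.0140417)^−60) = £235.33.
Refinanced payment = 6,181.18 × 0.0125833 / (1 − (1+0.0125833)^−60) = £147.37.
Monthly savings = £235.33 − £147.37 = £87.96.
Break-even = £200.00 / £87.96 = 2.27 → 3 months.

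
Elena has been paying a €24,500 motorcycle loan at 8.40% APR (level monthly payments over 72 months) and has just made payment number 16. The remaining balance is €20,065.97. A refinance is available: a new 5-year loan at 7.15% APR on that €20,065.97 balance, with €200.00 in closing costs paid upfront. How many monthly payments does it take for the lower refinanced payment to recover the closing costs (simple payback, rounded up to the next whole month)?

Current payment = 24,500 × 8.4%/12 / (1 − (1+0.0070000)^−72) = €434.37.
Refinanced payment = 20,065.97 × 0.0059583 / (1 − (1+0.0059583)^−60) = €398.75.
Monthly savings = €434.37 − €398.75 = €35.62.
Break-even = €200.00 / €35.62 = 5.61 → 6 months.

6 months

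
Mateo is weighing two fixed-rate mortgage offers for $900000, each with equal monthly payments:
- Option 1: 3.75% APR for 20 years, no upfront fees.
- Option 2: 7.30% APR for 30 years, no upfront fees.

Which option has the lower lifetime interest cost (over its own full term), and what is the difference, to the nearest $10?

Option 1: at 3.75% the monthly rate is 0.0031250, so the payment is 900,000 × 0.0031250 / (1 − 1.0031250^−240) = $5,335.99.
Total interest on Option 1 = 240 × $5,335.99 − $900,000 = $380,637.60.
Option 2: monthly rate = 7.3%/12 = 0.0060833; payment = 900,000 × 0.0060833 / (1 − (1+0.0060833)^−360) = $6,170.14.
Total interest on Option 2 = 360 × $6,170.14 − $900,000 = $1,321,250.40.
Option 1 is lower by $940,612.80.

Option 1 by $940,610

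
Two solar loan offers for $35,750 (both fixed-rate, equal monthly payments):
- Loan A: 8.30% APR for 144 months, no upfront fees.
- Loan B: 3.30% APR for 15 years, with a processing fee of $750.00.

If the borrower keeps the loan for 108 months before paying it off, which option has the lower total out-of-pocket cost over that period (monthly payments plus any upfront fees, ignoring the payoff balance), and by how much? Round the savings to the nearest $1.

Loan B by $14,457

Loan A: monthly rate = 8.3%/12 = 0.0069167; payment = 35,750 × 0.0069167 / (1 − (1+0.0069167)^−144) = $392.88.
Loan B: monthly rate = 3.3%/12 = 0.0027500; payment = 35,750 × 0.0027500 / (1 − (1+0.0027500)^−180) = $252.07.
Over 108 months: Loan A costs 108 × $392.88 = $42,431.04; Loan B costs 108 × $252.07 + $750.00 = $27,973.56.
Loan B is cheaper by $42,431.04 − $27,973.56 = $14,457.48.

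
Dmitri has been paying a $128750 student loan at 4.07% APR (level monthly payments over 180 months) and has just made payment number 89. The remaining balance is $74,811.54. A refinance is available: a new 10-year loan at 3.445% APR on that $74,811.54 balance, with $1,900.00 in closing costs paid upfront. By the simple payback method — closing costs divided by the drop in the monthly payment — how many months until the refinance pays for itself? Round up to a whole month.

Current payment = 128,750 × 4.07%/12 / (1 − (1+0.0033917)^−180) = $956.87.
Refinanced payment = 74,811.54 × 0.0028708 / (1 − (1+0.0028708)^−120) = $737.85.
Monthly savings = $956.87 − $737.85 = $219.02.
Break-even = $1,900.00 / $219.02 = 8.68 → 9 months.

9 months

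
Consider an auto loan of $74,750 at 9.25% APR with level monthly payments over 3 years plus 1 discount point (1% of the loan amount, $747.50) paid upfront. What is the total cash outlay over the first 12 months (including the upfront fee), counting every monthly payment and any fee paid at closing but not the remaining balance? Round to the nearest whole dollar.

$29,376

At 9.25% the monthly rate is 0.0077083, so the payment is 74,750 × 0.0077083 / (1 − 1.0077083^−36) = $2,385.74.
Total outlay = 12 × $2,385.74 + $747.50 = $29,376.38.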